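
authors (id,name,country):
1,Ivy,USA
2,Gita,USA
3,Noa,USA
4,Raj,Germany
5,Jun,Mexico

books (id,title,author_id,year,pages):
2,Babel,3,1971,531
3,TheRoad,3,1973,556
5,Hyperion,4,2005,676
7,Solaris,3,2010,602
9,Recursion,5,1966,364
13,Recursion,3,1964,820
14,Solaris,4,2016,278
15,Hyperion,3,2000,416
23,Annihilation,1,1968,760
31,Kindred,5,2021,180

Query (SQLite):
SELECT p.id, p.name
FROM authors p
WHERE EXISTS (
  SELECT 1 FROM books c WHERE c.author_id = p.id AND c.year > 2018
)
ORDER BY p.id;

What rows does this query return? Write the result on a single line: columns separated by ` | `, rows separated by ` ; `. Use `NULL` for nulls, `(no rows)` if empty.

For each authors row, check whether any books with matching author_id has year > 2018.
Keep rows where that is true.

5 | Jun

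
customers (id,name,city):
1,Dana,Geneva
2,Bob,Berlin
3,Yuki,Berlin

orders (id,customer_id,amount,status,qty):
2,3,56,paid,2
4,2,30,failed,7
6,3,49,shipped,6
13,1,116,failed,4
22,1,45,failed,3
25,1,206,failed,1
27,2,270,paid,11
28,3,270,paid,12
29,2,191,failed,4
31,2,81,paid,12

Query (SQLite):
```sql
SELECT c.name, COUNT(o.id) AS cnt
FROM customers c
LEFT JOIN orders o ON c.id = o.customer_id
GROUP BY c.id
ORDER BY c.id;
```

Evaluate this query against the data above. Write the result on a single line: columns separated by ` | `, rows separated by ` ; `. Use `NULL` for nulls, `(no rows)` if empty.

Dana | 3 ; Bob | 4 ; Yuki | 3

LEFT JOIN keeps every customers row; unmatched ones get NULL for orders columns.
Group by customers.id and compute COUNT(o.id). COUNT(col) of an all-NULL group is 0.
  1: ids {13, 22, 25} → COUNT(o.id)=3
  2: ids {4, 27, 29, 31} → COUNT(o.id)=4
  3: ids {2, 6, 28} → COUNT(o.id)=3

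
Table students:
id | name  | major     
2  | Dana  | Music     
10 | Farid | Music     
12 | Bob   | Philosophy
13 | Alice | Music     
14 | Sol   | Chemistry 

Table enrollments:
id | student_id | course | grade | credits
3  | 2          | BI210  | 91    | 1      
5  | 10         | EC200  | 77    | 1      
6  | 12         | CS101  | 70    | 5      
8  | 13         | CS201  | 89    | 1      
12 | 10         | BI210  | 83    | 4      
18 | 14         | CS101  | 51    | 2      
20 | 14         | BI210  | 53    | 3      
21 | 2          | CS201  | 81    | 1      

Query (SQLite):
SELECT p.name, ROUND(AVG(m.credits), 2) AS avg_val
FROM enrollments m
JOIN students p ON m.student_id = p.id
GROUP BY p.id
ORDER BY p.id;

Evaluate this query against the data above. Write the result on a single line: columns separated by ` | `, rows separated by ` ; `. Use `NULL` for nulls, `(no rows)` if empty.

Join each enrollments row to its students via student_id.
Group joined rows by students.id; compute ROUND(AVG(m.credits), 2) per group.
  2: ids {3, 21} → ROUND(AVG(m.credits), 2)=1
  10: ids {5, 12} → ROUND(AVG(m.credits), 2)=2.5
  12: ids {6} → ROUND(AVG(m.credits), 2)=5
  13: ids {8} → ROUND(AVG(m.credits), 2)=1
  14: ids {18, 20} → ROUND(AVG(m.credits), 2)=2.5

Dana | 1 ; Farid | 2.5 ; Bob | 5 ; Alice | 1 ; Sol | 2.5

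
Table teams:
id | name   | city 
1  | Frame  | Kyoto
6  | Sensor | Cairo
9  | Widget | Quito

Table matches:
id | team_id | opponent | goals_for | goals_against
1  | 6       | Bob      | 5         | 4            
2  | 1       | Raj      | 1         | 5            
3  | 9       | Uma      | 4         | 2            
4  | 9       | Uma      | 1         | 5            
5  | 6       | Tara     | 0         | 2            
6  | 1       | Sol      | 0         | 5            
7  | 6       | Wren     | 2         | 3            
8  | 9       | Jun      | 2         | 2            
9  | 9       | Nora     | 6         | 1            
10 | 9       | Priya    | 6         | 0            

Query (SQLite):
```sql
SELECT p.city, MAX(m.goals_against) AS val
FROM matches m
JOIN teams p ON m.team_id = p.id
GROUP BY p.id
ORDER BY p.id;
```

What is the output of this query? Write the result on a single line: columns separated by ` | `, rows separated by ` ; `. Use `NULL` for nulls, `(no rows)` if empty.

Join each matches row to its teams via team_id.
Group joined rows by teams.id; compute MAX(m.goals_against) per group.
  1: ids {2, 6} → MAX(m.goals_against)=5
  6: ids {1, 5, 7} → MAX(m.goals_against)=4
  9: ids {3, 4, 8, 9, 10} → MAX(m.goals_against)=5

Kyoto | 5 ; Cairo | 4 ; Quito | 5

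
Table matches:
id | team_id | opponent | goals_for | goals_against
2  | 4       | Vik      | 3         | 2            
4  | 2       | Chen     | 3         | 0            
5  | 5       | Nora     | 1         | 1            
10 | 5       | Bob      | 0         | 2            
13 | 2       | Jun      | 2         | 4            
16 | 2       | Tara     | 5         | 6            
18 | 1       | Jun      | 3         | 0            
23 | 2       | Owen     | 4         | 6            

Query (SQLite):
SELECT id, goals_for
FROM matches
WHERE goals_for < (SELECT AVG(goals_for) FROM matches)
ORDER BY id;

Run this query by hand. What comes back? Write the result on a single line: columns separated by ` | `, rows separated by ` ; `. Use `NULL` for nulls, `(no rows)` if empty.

5 | 1 ; 10 | 0 ; 13 | 2

Scalar subquery: AVG(goals_for) over all matches rows = 2.625.
Keep rows where goals_for < that value.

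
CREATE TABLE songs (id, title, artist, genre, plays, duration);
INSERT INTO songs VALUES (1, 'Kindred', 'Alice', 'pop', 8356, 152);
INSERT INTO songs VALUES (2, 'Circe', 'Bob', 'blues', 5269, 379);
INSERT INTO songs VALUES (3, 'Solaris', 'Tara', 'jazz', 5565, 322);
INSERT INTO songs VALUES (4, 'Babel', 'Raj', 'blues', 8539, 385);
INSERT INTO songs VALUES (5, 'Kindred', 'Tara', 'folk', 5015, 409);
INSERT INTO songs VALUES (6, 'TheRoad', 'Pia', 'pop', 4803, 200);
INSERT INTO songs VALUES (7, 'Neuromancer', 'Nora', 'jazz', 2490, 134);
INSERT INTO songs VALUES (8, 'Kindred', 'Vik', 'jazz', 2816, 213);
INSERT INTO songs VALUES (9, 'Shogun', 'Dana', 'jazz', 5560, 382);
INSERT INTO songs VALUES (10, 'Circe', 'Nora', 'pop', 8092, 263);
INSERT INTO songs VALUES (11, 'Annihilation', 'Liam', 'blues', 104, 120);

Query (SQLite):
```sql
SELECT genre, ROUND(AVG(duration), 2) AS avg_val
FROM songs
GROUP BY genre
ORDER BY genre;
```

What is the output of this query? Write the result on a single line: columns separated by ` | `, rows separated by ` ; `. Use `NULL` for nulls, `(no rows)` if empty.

Partition songs by genre; compute ROUND(AVG(duration), 2) within each group.
  blues: ids {2, 4, 11} → ROUND(AVG(duration), 2)=294.67
  folk: ids {5} → ROUND(AVG(duration), 2)=409
  jazz: ids {3, 7, 8, 9} → ROUND(AVG(duration), 2)=262.75
  pop: ids {1, 6, 10} → ROUND(AVG(duration), 2)=205

blues | 294.67 ; folk | 409 ; jazz | 262.75 ; pop | 205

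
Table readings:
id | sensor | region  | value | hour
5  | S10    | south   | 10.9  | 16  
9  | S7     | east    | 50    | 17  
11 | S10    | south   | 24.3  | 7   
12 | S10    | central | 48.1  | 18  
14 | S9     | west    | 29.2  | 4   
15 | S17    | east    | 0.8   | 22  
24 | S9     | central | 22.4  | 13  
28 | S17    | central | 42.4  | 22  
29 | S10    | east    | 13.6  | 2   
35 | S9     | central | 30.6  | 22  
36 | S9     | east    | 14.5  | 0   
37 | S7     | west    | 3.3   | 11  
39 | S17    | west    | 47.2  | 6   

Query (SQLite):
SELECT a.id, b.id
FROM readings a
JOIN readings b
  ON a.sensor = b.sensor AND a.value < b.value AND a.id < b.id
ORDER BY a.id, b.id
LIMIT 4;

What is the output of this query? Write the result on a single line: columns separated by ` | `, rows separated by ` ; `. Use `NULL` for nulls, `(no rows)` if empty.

5 | 11 ; 5 | 12 ; 5 | 29 ; 11 | 12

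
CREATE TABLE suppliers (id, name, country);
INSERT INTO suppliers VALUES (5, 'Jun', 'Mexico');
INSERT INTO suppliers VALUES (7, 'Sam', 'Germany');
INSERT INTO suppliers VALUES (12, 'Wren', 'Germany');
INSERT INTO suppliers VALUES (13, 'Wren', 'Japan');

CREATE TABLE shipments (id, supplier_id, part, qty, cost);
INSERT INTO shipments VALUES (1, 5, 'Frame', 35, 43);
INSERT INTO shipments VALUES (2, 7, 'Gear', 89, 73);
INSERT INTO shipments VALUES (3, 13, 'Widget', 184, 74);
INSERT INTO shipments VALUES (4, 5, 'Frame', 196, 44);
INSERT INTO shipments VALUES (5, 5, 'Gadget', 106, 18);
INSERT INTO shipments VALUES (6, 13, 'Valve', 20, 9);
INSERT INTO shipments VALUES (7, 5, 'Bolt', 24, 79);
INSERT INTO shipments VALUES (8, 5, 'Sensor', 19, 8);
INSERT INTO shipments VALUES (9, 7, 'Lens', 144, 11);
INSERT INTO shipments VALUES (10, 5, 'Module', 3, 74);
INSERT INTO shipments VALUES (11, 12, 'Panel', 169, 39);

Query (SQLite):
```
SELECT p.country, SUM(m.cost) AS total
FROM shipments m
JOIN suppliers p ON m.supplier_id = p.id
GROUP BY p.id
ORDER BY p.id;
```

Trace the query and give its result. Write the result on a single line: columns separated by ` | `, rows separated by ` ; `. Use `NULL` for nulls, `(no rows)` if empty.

Join each shipments row to its suppliers via supplier_id.
Group joined rows by suppliers.id; compute SUM(m.cost) per group.
  5: ids {1, 4, 5, 7, 8, 10} → SUM(m.cost)=266
  7: ids {2, 9} → SUM(m.cost)=84
  12: ids {11} → SUM(m.cost)=39
  13: ids {3, 6} → SUM(m.cost)=83

Mexico | 266 ; Germany | 84 ; Germany | 39 ; Japan | 83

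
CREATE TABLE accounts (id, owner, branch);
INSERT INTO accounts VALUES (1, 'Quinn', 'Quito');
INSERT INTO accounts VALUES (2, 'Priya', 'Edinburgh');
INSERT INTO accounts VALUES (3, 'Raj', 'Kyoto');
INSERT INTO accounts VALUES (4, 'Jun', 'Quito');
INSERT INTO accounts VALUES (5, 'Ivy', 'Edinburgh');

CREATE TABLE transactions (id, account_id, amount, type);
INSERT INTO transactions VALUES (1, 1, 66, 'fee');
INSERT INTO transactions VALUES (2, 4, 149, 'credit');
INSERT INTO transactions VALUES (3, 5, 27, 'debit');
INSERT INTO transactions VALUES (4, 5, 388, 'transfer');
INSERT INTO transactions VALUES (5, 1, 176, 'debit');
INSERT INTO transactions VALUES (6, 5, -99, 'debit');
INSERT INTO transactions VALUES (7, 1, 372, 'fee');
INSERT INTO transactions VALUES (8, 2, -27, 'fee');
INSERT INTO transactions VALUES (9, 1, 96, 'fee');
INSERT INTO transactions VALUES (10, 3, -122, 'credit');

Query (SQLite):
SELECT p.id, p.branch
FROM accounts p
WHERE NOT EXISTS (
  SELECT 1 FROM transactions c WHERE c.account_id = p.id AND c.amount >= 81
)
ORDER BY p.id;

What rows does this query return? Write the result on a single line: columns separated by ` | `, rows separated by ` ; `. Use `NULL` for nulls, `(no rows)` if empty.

For each accounts row, check whether any transactions with matching account_id has amount >= 81.
Keep rows where that is false.

2 | Edinburgh ; 3 | Kyoto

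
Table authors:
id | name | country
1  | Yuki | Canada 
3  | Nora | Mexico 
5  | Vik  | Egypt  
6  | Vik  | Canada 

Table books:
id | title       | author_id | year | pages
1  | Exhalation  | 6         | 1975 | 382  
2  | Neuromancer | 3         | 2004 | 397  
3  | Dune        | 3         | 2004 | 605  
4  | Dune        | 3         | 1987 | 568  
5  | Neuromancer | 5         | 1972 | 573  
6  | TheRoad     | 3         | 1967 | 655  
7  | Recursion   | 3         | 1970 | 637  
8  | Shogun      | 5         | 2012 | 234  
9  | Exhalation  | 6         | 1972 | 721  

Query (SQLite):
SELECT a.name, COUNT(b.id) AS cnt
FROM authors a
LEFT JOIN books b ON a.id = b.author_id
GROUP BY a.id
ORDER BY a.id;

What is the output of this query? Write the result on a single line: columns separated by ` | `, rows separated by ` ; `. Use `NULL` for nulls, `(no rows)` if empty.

LEFT JOIN keeps every authors row; unmatched ones get NULL for books columns.
Group by authors.id and compute COUNT(b.id). COUNT(col) of an all-NULL group is 0.
  1: ids {—} → COUNT(b.id)=0
  3: ids {2, 3, 4, 6, 7} → COUNT(b.id)=5
  5: ids {5, 8} → COUNT(b.id)=2
  6: ids {1, 9} → COUNT(b.id)=2

Yuki | 0 ; Nora | 5 ; Vik | 2 ; Vik | 2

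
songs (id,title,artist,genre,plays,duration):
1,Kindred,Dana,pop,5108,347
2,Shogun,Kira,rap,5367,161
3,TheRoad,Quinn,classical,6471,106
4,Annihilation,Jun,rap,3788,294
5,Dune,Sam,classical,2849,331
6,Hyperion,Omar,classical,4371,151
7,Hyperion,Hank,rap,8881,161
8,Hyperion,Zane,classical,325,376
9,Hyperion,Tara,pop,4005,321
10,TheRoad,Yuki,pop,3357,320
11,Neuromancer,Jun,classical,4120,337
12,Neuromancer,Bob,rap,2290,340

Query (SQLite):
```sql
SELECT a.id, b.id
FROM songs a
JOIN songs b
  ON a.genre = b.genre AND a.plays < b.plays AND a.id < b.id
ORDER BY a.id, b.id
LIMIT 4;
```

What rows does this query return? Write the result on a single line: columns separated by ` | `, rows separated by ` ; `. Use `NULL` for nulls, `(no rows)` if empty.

Pairs (a,b) with same genre, a.plays < b.plays, a.id < b.id.
genre groups: classical:{3,5,6,8,11} pop:{1,9,10} rap:{2,4,7,12}
Ordered by (a.id, b.id); first 4.

2 | 7 ; 4 | 7 ; 5 | 6 ; 5 | 11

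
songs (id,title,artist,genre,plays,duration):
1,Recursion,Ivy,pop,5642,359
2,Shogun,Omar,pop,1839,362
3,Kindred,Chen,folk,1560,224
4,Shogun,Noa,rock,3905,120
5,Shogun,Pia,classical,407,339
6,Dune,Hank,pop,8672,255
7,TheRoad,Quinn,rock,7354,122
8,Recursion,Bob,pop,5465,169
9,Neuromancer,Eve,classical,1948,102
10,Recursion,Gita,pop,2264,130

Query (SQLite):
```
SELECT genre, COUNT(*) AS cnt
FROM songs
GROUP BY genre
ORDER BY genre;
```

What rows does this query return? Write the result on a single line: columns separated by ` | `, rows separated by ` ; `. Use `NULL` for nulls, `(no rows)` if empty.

Partition songs by genre; compute COUNT(*) within each group.
  classical: ids {5, 9} → COUNT(*)=2
  folk: ids {3} → COUNT(*)=1
  pop: ids {1, 2, 6, 8, 10} → COUNT(*)=5
  rock: ids {4, 7} → COUNT(*)=2

classical | 2 ; folk | 1 ; pop | 5 ; rock | 2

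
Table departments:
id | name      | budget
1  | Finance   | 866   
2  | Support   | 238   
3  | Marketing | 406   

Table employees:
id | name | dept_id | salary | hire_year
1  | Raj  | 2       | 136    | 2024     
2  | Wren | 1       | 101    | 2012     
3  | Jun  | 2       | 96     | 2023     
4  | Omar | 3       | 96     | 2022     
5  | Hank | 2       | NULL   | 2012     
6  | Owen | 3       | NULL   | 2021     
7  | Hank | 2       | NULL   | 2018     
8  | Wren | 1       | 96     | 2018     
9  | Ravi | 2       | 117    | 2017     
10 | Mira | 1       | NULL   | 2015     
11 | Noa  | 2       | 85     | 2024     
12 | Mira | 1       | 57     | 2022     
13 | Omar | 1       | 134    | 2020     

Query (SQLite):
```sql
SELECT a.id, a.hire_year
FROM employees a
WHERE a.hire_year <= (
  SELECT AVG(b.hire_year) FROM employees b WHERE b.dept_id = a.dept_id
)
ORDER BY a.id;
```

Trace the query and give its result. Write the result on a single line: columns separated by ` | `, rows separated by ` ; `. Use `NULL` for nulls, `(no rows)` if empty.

2 | 2012 ; 5 | 2012 ; 6 | 2021 ; 7 | 2018 ; 9 | 2017 ; 10 | 2015

For each employees row a, compute AVG(hire_year) over rows sharing a.dept_id.
Keep row a if a.hire_year <= that per-group AVG.
  dept_id=1: AVG(hire_year) = 2017.4
  dept_id=2: AVG(hire_year) = 2019.666667
  dept_id=3: AVG(hire_year) = 2021.5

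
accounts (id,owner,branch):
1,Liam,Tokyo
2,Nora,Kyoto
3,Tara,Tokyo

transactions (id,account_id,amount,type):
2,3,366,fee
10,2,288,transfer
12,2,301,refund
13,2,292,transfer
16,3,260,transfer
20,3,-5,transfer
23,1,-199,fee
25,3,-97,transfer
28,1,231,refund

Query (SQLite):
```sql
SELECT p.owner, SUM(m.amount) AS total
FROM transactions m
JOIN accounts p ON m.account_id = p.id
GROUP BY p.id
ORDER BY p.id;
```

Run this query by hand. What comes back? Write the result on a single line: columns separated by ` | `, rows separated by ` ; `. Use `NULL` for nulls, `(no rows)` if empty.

Liam | 32 ; Nora | 881 ; Tara | 524

Join each transactions row to its accounts via account_id.
Group joined rows by accounts.id; compute SUM(m.amount) per group.
  1: ids {23, 28} → SUM(m.amount)=32
  2: ids {10, 12, 13} → SUM(m.amount)=881
  3: ids {2, 16, 20, 25} → SUM(m.amount)=524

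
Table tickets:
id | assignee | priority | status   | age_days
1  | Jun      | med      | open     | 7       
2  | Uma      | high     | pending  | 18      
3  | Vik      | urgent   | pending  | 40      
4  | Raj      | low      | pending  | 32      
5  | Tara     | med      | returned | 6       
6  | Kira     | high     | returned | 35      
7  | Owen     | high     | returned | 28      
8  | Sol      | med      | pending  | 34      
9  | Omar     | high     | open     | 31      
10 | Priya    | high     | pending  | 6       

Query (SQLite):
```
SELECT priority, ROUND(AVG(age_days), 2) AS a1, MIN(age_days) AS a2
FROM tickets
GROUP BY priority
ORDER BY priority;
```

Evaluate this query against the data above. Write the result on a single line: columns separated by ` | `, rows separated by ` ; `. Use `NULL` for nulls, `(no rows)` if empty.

high | 23.6 | 6 ; low | 32 | 32 ; med | 15.67 | 6 ; urgent | 40 | 40

Group tickets by priority.
Per group compute: ROUND(AVG(age_days), 2), MIN(age_days).
  high: ids {2, 6, 7, 9, 10} → ROUND(AVG(age_days), 2)=23.6, MIN(age_days)=6
  low: ids {4} → ROUND(AVG(age_days), 2)=32, MIN(age_days)=32
  med: ids {1, 5, 8} → ROUND(AVG(age_days), 2)=15.67, MIN(age_days)=6
  urgent: ids {3} → ROUND(AVG(age_days), 2)=40, MIN(age_days)=40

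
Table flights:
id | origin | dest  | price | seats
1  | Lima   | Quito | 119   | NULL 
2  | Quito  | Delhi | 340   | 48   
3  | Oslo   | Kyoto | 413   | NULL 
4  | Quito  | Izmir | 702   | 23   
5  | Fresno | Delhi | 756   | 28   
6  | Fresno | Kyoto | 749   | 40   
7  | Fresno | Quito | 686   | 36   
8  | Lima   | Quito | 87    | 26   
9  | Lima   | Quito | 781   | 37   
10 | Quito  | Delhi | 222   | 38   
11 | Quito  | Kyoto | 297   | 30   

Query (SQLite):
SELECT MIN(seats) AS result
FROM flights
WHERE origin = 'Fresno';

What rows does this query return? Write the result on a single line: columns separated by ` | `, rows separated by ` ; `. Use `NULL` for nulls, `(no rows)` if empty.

28

Rows where origin='Fresno' → seats values: [28, 40, 36].
MIN of non-NULL values = 28.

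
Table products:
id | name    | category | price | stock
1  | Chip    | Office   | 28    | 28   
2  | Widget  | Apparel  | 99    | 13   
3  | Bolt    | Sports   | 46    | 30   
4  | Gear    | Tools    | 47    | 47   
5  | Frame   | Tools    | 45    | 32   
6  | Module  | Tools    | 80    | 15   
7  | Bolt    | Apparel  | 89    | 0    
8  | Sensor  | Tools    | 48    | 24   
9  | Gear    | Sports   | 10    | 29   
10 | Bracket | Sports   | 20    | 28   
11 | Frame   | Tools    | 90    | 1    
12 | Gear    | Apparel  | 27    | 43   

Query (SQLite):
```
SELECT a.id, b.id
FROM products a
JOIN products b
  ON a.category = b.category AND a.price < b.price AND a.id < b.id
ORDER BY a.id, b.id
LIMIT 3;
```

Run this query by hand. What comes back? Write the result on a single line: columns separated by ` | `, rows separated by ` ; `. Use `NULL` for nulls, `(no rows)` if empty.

Pairs (a,b) with same category, a.price < b.price, a.id < b.id.
category groups: Apparel:{2,7,12} Office:{1} Sports:{3,9,10} Tools:{4,5,6,8,11}
Ordered by (a.id, b.id); first 3.

4 | 6 ; 4 | 8 ; 4 | 11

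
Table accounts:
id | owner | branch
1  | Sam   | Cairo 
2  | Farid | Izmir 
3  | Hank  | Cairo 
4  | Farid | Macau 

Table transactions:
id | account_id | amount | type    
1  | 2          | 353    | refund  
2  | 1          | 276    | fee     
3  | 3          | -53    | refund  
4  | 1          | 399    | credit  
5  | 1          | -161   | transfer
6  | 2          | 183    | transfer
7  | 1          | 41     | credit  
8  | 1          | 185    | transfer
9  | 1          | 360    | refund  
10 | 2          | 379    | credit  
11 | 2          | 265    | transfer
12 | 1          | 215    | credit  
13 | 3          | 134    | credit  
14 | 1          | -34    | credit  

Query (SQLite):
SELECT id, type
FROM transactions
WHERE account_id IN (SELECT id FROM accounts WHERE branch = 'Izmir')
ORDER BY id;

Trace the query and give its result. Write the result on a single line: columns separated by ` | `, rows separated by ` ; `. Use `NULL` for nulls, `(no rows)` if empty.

1 | refund ; 6 | transfer ; 10 | credit ; 11 | transfer

Inner query: accounts.id where branch = 'Izmir'.
Outer: keep transactions rows whose account_id is in that set.
Inner query → {2}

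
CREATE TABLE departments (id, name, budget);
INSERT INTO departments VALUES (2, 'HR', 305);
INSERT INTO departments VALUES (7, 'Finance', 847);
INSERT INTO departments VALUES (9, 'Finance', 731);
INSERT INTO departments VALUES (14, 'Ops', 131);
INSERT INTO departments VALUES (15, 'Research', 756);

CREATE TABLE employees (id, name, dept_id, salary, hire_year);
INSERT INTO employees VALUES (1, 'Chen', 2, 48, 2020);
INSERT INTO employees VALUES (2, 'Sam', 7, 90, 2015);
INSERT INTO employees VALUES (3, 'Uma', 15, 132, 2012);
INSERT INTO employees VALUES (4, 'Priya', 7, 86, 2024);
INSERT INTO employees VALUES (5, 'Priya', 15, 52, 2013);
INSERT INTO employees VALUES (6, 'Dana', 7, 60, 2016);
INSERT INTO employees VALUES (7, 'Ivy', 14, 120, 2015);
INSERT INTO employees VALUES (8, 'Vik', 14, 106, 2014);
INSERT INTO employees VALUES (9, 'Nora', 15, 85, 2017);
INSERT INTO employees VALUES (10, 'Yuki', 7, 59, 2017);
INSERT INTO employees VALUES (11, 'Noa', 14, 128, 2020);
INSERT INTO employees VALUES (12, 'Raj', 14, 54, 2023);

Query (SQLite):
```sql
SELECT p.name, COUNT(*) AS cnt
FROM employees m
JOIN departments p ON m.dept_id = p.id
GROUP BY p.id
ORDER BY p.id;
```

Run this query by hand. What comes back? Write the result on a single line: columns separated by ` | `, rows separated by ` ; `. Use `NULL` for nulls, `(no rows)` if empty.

HR | 1 ; Finance | 4 ; Ops | 4 ; Research | 3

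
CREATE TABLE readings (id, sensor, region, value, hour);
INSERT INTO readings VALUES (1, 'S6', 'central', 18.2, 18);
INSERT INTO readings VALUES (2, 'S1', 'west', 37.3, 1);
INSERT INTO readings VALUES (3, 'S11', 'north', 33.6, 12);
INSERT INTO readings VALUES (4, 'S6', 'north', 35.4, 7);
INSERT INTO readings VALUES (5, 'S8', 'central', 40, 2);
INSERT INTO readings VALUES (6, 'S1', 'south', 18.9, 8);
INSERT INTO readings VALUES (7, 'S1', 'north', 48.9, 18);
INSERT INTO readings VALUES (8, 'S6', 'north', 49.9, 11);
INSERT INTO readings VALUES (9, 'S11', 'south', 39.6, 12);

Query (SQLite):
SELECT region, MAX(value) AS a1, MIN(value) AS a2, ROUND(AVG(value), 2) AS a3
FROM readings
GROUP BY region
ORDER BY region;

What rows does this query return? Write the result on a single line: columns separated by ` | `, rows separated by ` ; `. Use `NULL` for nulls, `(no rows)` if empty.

central | 40 | 18.2 | 29.1 ; north | 49.9 | 33.6 | 41.95 ; south | 39.6 | 18.9 | 29.25 ; west | 37.3 | 37.3 | 37.3

Group readings by region.
Per group compute: MAX(value), MIN(value), ROUND(AVG(value), 2).
  central: ids {1, 5} → MAX(value)=40, MIN(value)=18.2, ROUND(AVG(value), 2)=29.1
  north: ids {3, 4, 7, 8} → MAX(value)=49.9, MIN(value)=33.6, ROUND(AVG(value), 2)=41.95
  south: ids {6, 9} → MAX(value)=39.6, MIN(value)=18.9, ROUND(AVG(value), 2)=29.25
  west: ids {2} → MAX(value)=37.3, MIN(value)=37.3, ROUND(AVG(value), 2)=37.3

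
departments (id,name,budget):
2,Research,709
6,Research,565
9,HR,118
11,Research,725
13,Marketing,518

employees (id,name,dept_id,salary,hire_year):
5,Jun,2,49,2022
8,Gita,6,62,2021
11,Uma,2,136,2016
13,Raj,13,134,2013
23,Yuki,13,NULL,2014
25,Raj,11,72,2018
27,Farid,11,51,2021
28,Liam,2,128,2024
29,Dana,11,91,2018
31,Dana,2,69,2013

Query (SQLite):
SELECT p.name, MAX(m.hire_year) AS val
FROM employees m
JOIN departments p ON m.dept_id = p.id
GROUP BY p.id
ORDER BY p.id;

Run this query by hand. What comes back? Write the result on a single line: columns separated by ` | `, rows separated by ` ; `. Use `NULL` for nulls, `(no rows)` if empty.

Research | 2024 ; Research | 2021 ; Research | 2021 ; Marketing | 2014

Join each employees row to its departments via dept_id.
Group joined rows by departments.id; compute MAX(m.hire_year) per group.
  2: ids {5, 11, 28, 31} → MAX(m.hire_year)=2024
  6: ids {8} → MAX(m.hire_year)=2021
  11: ids {25, 27, 29} → MAX(m.hire_year)=2021
  13: ids {13, 23} → MAX(m.hire_year)=2014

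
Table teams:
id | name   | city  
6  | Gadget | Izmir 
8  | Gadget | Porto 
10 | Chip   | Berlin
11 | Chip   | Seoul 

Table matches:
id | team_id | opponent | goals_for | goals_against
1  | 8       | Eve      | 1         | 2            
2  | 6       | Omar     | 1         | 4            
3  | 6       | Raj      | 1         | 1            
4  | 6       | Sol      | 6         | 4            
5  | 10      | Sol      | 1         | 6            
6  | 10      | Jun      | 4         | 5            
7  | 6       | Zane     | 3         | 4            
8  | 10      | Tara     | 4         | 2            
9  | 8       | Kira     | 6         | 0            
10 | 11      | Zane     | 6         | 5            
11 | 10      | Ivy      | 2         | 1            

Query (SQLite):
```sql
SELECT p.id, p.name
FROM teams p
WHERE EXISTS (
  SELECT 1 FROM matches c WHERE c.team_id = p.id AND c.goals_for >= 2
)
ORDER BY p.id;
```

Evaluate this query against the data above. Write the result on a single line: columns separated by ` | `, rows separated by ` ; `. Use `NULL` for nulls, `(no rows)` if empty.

For each teams row, check whether any matches with matching team_id has goals_for >= 2.
Keep rows where that is true.

6 | Gadget ; 8 | Gadget ; 10 | Chip ; 11 | Chip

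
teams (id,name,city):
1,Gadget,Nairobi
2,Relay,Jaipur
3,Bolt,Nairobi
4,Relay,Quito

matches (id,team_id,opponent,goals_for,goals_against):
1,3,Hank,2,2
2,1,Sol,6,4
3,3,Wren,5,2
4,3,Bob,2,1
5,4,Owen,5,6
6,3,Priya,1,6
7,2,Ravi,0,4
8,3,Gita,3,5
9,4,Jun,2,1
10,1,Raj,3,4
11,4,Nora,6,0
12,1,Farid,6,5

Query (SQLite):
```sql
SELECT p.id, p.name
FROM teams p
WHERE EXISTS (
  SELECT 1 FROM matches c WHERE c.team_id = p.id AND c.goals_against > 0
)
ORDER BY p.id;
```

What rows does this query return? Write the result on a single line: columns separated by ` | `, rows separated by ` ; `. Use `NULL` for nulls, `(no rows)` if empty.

For each teams row, check whether any matches with matching team_id has goals_against > 0.
Keep rows where that is true.

1 | Gadget ; 2 | Relay ; 3 | Bolt ; 4 | Relay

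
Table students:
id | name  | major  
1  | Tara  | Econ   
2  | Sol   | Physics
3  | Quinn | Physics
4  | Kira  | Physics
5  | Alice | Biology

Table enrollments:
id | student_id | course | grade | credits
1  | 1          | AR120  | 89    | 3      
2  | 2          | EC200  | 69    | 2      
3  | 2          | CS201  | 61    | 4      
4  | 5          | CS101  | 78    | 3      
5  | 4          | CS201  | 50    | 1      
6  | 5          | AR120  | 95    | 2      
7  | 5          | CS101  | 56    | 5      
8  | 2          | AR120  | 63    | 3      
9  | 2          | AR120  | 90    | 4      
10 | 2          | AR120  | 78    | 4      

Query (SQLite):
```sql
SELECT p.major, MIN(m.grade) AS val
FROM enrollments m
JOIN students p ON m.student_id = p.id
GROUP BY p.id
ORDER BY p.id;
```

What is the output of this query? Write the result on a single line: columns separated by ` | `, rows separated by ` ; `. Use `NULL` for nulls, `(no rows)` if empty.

Econ | 89 ; Physics | 61 ; Physics | 50 ; Biology | 56

Join each enrollments row to its students via student_id.
Group joined rows by students.id; compute MIN(m.grade) per group.
  1: ids {1} → MIN(m.grade)=89
  2: ids {2, 3, 8, 9, 10} → MIN(m.grade)=61
  4: ids {5} → MIN(m.grade)=50
  5: ids {4, 6, 7} → MIN(m.grade)=56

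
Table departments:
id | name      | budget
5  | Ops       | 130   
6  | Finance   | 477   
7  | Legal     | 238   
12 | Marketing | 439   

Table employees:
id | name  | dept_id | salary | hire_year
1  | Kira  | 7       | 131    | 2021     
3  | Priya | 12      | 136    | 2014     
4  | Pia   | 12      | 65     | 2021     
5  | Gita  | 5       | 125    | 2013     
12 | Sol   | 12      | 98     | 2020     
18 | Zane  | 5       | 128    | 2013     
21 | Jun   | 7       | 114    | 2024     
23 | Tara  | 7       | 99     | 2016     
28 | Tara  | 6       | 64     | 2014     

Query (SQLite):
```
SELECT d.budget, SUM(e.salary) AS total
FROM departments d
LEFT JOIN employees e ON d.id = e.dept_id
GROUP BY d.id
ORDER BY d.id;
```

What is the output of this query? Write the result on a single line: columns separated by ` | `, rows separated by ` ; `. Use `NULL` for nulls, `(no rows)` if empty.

130 | 253 ; 477 | 64 ; 238 | 344 ; 439 | 299

LEFT JOIN keeps every departments row; unmatched ones get NULL for employees columns.
Group by departments.id and compute SUM(e.salary). SUM over an all-NULL group is NULL.
  5: ids {5, 18} → SUM(e.salary)=253
  6: ids {28} → SUM(e.salary)=64
  7: ids {1, 21, 23} → SUM(e.salary)=344
  12: ids {3, 4, 12} → SUM(e.salary)=299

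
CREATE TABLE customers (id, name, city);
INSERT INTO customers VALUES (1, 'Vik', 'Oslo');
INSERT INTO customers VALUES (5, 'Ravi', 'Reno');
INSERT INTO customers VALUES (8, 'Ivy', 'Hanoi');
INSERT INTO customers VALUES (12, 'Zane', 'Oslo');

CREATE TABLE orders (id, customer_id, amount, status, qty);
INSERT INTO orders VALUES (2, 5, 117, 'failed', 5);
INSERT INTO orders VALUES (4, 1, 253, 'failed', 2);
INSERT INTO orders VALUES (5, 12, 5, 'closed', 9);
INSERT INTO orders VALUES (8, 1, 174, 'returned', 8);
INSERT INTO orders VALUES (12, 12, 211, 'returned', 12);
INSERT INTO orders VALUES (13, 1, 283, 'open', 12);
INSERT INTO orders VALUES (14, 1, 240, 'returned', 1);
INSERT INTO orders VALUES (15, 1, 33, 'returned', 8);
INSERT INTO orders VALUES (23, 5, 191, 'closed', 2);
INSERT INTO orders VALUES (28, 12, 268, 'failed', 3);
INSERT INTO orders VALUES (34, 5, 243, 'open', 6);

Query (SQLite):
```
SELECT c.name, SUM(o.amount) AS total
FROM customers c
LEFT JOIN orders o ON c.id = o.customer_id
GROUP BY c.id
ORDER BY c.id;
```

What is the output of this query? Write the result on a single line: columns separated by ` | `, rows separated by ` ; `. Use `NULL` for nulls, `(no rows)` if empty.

Vik | 983 ; Ravi | 551 ; Ivy | NULL ; Zane | 484

LEFT JOIN keeps every customers row; unmatched ones get NULL for orders columns.
Group by customers.id and compute SUM(o.amount). SUM over an all-NULL group is NULL.
  1: ids {4, 8, 13, 14, 15} → SUM(o.amount)=983
  5: ids {2, 23, 34} → SUM(o.amount)=551
  8: ids {—} → SUM(o.amount)=NULL
  12: ids {5, 12, 28} → SUM(o.amount)=484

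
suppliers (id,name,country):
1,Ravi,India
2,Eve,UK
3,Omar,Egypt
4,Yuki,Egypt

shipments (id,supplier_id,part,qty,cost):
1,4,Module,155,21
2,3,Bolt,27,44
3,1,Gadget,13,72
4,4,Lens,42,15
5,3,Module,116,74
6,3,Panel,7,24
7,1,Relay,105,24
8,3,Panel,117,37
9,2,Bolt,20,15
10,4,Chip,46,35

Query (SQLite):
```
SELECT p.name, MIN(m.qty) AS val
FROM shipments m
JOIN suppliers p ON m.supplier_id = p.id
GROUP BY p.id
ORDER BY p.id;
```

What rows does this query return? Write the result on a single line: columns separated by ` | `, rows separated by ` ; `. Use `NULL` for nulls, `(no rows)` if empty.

Ravi | 13 ; Eve | 20 ; Omar | 7 ; Yuki | 42

Join each shipments row to its suppliers via supplier_id.
Group joined rows by suppliers.id; compute MIN(m.qty) per group.
  1: ids {3, 7} → MIN(m.qty)=13
  2: ids {9} → MIN(m.qty)=20
  3: ids {2, 5, 6, 8} → MIN(m.qty)=7
  4: ids {1, 4, 10} → MIN(m.qty)=42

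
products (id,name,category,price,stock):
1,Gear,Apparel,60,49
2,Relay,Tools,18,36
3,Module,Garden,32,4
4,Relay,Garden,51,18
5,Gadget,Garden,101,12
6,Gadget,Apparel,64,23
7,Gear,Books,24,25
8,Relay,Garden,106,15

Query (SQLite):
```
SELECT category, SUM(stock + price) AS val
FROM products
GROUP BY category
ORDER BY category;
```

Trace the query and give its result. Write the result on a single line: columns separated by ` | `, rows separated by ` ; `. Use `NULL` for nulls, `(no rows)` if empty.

Apparel | 196 ; Books | 49 ; Garden | 339 ; Tools | 54

For each row compute stock + price.
Group by category; take SUM of the expression per group.
  Apparel: ids {1, 6} → SUM(stock + price)=196
  Books: ids {7} → SUM(stock + price)=49
  Garden: ids {3, 4, 5, 8} → SUM(stock + price)=339
  Tools: ids {2} → SUM(stock + price)=54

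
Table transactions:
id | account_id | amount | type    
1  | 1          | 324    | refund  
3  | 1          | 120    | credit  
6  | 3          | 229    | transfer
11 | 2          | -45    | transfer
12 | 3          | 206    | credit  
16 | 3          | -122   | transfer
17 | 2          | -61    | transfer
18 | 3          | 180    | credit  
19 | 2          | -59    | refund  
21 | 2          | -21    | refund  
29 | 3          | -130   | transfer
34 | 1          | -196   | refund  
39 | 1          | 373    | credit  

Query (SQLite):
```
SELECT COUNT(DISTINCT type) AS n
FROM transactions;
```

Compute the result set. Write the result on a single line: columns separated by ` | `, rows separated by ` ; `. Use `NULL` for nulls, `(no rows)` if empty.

Count distinct non-NULL type values.

3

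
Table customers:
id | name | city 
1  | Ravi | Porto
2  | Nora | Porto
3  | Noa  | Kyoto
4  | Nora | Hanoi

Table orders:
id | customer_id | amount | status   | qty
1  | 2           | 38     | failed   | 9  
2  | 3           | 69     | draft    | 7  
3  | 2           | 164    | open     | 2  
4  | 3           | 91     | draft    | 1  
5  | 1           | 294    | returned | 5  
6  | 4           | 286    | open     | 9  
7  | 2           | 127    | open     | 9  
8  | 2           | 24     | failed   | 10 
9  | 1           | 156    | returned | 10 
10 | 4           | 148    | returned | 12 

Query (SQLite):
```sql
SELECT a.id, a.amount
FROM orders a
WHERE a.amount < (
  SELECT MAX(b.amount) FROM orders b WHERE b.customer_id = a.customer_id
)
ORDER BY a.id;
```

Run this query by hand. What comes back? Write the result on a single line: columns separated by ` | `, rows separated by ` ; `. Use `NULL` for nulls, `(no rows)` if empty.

For each orders row a, compute MAX(amount) over rows sharing a.customer_id.
Keep row a if a.amount < that per-group MAX.
  customer_id=1: MAX(amount) = 294
  customer_id=2: MAX(amount) = 164
  customer_id=3: MAX(amount) = 91
  customer_id=4: MAX(amount) = 286

1 | 38 ; 2 | 69 ; 7 | 127 ; 8 | 24 ; 9 | 156 ; 10 | 148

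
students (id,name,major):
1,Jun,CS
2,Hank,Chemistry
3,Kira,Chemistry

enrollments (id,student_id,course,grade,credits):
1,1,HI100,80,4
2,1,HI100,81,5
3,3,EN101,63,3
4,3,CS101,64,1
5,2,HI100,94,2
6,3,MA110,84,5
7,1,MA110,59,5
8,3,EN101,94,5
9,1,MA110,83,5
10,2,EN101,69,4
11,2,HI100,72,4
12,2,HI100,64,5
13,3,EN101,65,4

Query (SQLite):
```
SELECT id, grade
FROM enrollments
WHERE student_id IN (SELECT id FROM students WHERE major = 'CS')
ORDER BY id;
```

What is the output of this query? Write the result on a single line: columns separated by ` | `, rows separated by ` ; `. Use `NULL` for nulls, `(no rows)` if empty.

Inner query: students.id where major = 'CS'.
Outer: keep enrollments rows whose student_id is in that set.
Inner query → {1}

1 | 80 ; 2 | 81 ; 7 | 59 ; 9 | 83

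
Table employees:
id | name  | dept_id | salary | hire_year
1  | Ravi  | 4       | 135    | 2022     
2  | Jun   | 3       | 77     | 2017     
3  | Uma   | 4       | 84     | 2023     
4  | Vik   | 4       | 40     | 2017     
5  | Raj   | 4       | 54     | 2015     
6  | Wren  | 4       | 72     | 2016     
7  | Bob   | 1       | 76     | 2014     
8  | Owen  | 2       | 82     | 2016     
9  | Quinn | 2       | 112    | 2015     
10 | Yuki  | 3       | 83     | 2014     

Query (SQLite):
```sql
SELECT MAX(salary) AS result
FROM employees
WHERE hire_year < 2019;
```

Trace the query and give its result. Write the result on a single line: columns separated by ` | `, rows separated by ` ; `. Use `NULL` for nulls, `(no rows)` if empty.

112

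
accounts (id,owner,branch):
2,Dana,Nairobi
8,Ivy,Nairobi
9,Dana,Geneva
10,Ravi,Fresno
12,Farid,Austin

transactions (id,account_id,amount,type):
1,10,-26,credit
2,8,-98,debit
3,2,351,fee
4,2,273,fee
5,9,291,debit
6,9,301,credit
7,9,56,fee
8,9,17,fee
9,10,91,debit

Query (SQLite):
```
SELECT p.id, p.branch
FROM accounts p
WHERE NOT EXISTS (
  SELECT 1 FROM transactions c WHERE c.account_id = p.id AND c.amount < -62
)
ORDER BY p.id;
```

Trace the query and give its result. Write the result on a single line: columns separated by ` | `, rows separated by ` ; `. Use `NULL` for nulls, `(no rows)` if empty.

2 | Nairobi ; 9 | Geneva ; 10 | Fresno ; 12 | Austin

For each accounts row, check whether any transactions with matching account_id has amount < -62.
Keep rows where that is false.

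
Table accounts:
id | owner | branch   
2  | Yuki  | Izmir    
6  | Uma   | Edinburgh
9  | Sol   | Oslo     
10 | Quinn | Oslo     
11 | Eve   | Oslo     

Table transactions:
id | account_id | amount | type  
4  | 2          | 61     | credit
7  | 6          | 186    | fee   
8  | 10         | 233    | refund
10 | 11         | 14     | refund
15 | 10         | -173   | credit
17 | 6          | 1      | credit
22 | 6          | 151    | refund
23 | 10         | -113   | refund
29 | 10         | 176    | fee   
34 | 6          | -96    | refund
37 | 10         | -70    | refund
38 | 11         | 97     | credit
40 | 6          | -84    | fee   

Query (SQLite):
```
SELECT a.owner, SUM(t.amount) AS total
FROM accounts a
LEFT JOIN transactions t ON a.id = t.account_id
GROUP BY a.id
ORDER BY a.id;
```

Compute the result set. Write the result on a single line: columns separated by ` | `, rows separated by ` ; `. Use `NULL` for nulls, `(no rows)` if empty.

LEFT JOIN keeps every accounts row; unmatched ones get NULL for transactions columns.
Group by accounts.id and compute SUM(t.amount). SUM over an all-NULL group is NULL.
  2: ids {4} → SUM(t.amount)=61
  6: ids {7, 17, 22, 34, 40} → SUM(t.amount)=158
  9: ids {—} → SUM(t.amount)=NULL
  10: ids {8, 15, 23, 29, 37} → SUM(t.amount)=53
  11: ids {10, 38} → SUM(t.amount)=111

Yuki | 61 ; Uma | 158 ; Sol | NULL ; Quinn | 53 ; Eve | 111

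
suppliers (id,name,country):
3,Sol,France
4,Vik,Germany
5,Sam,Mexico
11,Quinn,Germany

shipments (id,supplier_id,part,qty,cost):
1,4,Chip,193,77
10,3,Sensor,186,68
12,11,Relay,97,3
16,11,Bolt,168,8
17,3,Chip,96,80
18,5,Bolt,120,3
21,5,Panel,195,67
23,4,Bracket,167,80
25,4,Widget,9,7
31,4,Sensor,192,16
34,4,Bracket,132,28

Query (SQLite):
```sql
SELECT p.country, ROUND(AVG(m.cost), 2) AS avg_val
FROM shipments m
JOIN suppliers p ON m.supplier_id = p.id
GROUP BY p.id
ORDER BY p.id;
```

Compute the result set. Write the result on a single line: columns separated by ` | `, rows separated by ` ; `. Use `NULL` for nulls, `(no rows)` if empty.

Join each shipments row to its suppliers via supplier_id.
Group joined rows by suppliers.id; compute ROUND(AVG(m.cost), 2) per group.
  3: ids {10, 17} → ROUND(AVG(m.cost), 2)=74
  4: ids {1, 23, 25, 31, 34} → ROUND(AVG(m.cost), 2)=41.6
  5: ids {18, 21} → ROUND(AVG(m.cost), 2)=35
  11: ids {12, 16} → ROUND(AVG(m.cost), 2)=5.5

France | 74 ; Germany | 41.6 ; Mexico | 35 ; Germany | 5.5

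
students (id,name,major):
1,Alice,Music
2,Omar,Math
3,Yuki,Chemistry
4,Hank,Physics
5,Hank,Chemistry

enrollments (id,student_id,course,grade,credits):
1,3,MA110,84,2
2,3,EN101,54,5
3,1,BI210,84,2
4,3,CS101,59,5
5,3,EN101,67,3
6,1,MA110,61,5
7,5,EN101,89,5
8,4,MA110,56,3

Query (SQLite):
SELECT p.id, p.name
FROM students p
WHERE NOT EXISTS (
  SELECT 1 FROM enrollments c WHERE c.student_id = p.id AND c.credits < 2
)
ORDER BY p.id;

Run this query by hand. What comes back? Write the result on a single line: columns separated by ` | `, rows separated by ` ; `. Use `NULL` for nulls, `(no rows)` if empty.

For each students row, check whether any enrollments with matching student_id has credits < 2.
Keep rows where that is false.

1 | Alice ; 2 | Omar ; 3 | Yuki ; 4 | Hank ; 5 | Hank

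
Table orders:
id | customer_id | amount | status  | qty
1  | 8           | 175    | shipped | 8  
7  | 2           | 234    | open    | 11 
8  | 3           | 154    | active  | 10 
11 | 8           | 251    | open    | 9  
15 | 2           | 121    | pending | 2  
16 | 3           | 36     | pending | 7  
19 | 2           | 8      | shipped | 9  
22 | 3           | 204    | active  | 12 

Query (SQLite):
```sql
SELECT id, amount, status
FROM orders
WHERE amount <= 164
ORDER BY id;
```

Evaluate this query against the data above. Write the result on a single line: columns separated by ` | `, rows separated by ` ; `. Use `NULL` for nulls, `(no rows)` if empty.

8 | 154 | active ; 15 | 121 | pending ; 16 | 36 | pending ; 19 | 8 | shipped

amount <= 164: ids {8, 15, 16, 19}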